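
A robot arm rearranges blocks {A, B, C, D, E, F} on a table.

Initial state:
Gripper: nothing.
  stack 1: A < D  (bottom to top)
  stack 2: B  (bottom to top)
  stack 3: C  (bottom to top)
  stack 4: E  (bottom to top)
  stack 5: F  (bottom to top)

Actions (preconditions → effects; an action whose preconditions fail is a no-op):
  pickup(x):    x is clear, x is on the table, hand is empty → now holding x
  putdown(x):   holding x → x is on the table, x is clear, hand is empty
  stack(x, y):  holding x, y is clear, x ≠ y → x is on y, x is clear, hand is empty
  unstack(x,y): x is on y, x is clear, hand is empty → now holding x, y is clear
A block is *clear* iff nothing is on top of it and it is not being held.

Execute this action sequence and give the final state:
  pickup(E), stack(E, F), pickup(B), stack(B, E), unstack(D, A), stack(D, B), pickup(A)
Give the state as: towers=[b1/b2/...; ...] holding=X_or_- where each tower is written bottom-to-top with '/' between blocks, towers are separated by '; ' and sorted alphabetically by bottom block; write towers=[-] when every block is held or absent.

towers=[C; F/E/B/D] holding=A

step 1 (pickup(E)): towers=[A/D; B; C; F] holding=E
step 2 (stack(E, F)): towers=[A/D; B; C; F/E] holding=-
step 3 (pickup(B)): towers=[A/D; C; F/E] holding=B
step 4 (stack(B, E)): towers=[A/D; C; F/E/B] holding=-
step 5 (unstack(D, A)): towers=[A; C; F/E/B] holding=D
step 6 (stack(D, B)): towers=[A; C; F/E/B/D] holding=-
step 7 (pickup(A)): towers=[C; F/E/B/D] holding=A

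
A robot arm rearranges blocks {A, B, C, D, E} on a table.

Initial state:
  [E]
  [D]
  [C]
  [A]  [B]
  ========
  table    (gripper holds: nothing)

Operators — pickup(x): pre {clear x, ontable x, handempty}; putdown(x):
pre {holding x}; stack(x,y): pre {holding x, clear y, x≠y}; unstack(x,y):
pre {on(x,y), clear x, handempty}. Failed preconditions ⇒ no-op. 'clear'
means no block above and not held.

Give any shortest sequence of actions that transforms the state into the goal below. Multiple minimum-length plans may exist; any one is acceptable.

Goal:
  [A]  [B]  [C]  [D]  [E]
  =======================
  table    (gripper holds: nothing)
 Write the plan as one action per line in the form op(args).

step 1 (unstack(E, D)): towers=[A/C/D; B] holding=E
step 2 (putdown(E)): towers=[A/C/D; B; E] holding=-
step 3 (unstack(D, C)): towers=[A/C; B; E] holding=D
step 4 (putdown(D)): towers=[A/C; B; D; E] holding=-
step 5 (unstack(C, A)): towers=[A; B; D; E] holding=C
step 6 (putdown(C)): towers=[A; B; C; D; E] holding=-
goal check: towers=[A; B; C; D; E] holding=- — reached (length 6, optimal by BFS)

unstack(E, D)
putdown(E)
unstack(D, C)
putdown(D)
unstack(C, A)
putdown(C)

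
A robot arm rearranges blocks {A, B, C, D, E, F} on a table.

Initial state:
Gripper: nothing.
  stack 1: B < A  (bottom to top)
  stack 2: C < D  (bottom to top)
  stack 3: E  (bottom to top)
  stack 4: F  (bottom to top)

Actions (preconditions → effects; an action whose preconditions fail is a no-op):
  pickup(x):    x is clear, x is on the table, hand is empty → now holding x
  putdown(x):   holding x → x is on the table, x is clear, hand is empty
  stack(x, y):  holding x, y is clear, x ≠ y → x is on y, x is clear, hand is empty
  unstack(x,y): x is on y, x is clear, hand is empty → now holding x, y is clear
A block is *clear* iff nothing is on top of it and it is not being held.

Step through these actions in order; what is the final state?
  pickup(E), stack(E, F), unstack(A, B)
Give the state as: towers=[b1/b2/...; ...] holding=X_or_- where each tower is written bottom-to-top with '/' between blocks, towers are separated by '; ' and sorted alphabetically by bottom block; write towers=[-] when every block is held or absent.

towers=[B; C/D; F/E] holding=A

step 1 (pickup(E)): towers=[B/A; C/D; F] holding=E
step 2 (stack(E, F)): towers=[B/A; C/D; F/E] holding=-
step 3 (unstack(A, B)): towers=[B; C/D; F/E] holding=A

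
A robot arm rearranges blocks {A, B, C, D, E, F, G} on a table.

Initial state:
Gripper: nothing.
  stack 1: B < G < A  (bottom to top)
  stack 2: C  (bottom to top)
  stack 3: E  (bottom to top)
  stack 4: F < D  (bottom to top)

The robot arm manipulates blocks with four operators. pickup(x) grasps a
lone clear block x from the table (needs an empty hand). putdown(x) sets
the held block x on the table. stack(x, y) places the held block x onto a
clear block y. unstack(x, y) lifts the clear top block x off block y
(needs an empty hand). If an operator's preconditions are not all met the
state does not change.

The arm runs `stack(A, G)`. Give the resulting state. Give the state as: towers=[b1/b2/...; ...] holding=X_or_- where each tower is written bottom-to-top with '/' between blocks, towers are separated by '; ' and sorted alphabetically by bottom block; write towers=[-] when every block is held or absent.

before: towers=[B/G/A; C; E; F/D] holding=-
pre[stack(A, G)]: holding(A) ✗, clear(G) ✗, A≠G ✓
holding(A), clear(G) unmet → stack(A, G) is a no-op
after:  towers=[B/G/A; C; E; F/D] holding=-

towers=[B/G/A; C; E; F/D] holding=-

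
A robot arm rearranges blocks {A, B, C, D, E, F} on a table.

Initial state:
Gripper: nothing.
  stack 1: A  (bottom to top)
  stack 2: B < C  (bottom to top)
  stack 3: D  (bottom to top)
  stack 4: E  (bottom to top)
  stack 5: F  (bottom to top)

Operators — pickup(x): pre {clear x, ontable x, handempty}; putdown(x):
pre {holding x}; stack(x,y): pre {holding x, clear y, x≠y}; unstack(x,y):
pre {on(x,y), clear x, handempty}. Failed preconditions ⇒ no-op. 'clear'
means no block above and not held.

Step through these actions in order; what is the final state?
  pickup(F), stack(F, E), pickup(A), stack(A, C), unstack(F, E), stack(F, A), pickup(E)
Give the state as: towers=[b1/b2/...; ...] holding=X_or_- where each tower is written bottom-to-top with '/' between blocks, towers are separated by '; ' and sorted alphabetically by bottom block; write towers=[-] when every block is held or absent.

towers=[B/C/A/F; D] holding=E

step 1 (pickup(F)): towers=[A; B/C; D; E] holding=F
step 2 (stack(F, E)): towers=[A; B/C; D; E/F] holding=-
step 3 (pickup(A)): towers=[B/C; D; E/F] holding=A
step 4 (stack(A, C)): towers=[B/C/A; D; E/F] holding=-
step 5 (unstack(F, E)): towers=[B/C/A; D; E] holding=F
step 6 (stack(F, A)): towers=[B/C/A/F; D; E] holding=-
step 7 (pickup(E)): towers=[B/C/A/F; D] holding=E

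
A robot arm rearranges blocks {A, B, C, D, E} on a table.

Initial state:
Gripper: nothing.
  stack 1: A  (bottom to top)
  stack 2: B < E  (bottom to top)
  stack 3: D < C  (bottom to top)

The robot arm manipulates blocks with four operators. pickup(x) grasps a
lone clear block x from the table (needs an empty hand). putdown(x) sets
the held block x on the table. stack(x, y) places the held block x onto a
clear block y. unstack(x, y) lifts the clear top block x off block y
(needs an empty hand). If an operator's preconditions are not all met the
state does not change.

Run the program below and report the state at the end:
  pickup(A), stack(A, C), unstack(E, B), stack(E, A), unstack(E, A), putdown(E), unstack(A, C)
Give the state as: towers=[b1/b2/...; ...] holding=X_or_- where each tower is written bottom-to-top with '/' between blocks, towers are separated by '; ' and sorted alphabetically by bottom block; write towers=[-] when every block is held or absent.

step 1 (pickup(A)): towers=[B/E; D/C] holding=A
step 2 (stack(A, C)): towers=[B/E; D/C/A] holding=-
step 3 (unstack(E, B)): towers=[B; D/C/A] holding=E
step 4 (stack(E, A)): towers=[B; D/C/A/E] holding=-
step 5 (unstack(E, A)): towers=[B; D/C/A] holding=E
step 6 (putdown(E)): towers=[B; D/C/A; E] holding=-
step 7 (unstack(A, C)): towers=[B; D/C; E] holding=A

towers=[B; D/C; E] holding=A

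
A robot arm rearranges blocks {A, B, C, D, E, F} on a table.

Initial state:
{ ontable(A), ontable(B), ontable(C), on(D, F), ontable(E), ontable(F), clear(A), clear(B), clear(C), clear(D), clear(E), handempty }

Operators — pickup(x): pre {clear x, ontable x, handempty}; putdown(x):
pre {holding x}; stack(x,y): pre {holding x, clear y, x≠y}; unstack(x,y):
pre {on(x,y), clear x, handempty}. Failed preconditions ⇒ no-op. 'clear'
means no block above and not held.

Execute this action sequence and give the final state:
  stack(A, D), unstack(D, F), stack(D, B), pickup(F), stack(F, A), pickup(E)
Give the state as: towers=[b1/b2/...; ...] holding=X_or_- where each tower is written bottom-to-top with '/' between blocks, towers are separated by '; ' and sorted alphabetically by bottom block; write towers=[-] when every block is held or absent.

towers=[A/F; B/D; C] holding=E

step 1 (stack(A, D)) [no-op]: towers=[A; B; C; E; F/D] holding=-
step 2 (unstack(D, F)): towers=[A; B; C; E; F] holding=D
step 3 (stack(D, B)): towers=[A; B/D; C; E; F] holding=-
step 4 (pickup(F)): towers=[A; B/D; C; E] holding=F
step 5 (stack(F, A)): towers=[A/F; B/D; C; E] holding=-
step 6 (pickup(E)): towers=[A/F; B/D; C] holding=E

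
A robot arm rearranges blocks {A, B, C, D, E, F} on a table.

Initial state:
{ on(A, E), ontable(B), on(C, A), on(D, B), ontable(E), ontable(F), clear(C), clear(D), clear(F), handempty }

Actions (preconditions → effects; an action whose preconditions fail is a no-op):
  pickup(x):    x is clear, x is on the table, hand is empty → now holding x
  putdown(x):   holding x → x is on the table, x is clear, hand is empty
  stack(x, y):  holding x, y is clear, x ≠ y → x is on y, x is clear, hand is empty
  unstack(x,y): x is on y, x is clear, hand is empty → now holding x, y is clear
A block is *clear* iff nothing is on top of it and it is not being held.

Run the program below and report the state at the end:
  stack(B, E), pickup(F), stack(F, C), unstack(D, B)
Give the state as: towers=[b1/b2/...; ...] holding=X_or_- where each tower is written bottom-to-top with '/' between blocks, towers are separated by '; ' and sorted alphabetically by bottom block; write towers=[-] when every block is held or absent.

step 1 (stack(B, E)) [no-op]: towers=[B/D; E/A/C; F] holding=-
step 2 (pickup(F)): towers=[B/D; E/A/C] holding=F
step 3 (stack(F, C)): towers=[B/D; E/A/C/F] holding=-
step 4 (unstack(D, B)): towers=[B; E/A/C/F] holding=D

towers=[B; E/A/C/F] holding=D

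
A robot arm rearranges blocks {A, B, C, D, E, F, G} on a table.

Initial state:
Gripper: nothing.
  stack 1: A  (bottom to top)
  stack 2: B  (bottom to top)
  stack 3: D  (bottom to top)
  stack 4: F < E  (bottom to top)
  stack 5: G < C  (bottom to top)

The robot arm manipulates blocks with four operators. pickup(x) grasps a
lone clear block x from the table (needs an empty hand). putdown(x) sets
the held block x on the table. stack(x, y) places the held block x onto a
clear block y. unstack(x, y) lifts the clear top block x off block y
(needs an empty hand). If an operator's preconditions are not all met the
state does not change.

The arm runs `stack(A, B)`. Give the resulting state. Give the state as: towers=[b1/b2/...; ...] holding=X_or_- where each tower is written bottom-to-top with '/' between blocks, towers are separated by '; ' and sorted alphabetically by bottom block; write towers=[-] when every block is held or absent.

before: towers=[A; B; D; F/E; G/C] holding=-
pre[stack(A, B)]: holding(A) no, clear(B) yes, A≠B yes
holding(A) unmet → stack(A, B) is a no-op
after:  towers=[A; B; D; F/E; G/C] holding=-

towers=[A; B; D; F/E; G/C] holding=-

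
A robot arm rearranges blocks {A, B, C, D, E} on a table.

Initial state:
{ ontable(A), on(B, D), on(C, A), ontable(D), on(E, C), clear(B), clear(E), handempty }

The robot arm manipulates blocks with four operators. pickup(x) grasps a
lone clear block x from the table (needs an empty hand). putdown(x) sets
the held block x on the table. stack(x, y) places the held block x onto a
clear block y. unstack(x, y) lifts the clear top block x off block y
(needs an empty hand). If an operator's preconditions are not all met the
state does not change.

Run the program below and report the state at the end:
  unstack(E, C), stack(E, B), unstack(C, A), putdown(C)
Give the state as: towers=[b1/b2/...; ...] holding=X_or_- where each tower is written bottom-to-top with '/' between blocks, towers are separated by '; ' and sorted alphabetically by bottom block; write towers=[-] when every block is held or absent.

step 1 (unstack(E, C)): towers=[A/C; D/B] holding=E
step 2 (stack(E, B)): towers=[A/C; D/B/E] holding=-
step 3 (unstack(C, A)): towers=[A; D/B/E] holding=C
step 4 (putdown(C)): towers=[A; C; D/B/E] holding=-

towers=[A; C; D/B/E] holding=-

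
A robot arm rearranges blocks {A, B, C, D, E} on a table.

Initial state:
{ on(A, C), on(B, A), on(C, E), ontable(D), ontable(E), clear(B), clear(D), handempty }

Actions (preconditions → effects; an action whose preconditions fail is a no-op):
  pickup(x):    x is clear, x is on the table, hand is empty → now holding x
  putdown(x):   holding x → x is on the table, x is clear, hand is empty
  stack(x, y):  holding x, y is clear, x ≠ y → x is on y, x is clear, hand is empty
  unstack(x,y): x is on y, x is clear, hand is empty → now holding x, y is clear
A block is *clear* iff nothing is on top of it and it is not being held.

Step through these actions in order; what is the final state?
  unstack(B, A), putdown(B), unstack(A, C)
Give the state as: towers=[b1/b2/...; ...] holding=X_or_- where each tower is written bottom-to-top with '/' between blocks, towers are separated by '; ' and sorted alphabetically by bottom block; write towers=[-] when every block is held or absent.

step 1 (unstack(B, A)): towers=[D; E/C/A] holding=B
step 2 (putdown(B)): towers=[B; D; E/C/A] holding=-
step 3 (unstack(A, C)): towers=[B; D; E/C] holding=A

towers=[B; D; E/C] holding=A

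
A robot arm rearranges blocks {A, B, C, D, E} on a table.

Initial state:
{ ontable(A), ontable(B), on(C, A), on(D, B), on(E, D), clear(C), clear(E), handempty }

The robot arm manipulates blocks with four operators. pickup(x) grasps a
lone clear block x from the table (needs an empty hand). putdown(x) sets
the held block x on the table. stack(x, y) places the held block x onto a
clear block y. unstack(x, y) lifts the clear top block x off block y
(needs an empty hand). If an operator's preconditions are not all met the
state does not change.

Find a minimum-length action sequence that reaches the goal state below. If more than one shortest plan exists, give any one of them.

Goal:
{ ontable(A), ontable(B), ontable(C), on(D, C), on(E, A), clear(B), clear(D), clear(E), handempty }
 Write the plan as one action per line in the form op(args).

unstack(C, A)
putdown(C)
unstack(E, D)
stack(E, A)
unstack(D, B)
stack(D, C)

step 1 (unstack(C, A)): towers=[A; B/D/E] holding=C
step 2 (putdown(C)): towers=[A; B/D/E; C] holding=-
step 3 (unstack(E, D)): towers=[A; B/D; C] holding=E
step 4 (stack(E, A)): towers=[A/E; B/D; C] holding=-
step 5 (unstack(D, B)): towers=[A/E; B; C] holding=D
step 6 (stack(D, C)): towers=[A/E; B; C/D] holding=-
goal check: towers=[A/E; B; C/D] holding=- — reached (length 6, optimal by BFS)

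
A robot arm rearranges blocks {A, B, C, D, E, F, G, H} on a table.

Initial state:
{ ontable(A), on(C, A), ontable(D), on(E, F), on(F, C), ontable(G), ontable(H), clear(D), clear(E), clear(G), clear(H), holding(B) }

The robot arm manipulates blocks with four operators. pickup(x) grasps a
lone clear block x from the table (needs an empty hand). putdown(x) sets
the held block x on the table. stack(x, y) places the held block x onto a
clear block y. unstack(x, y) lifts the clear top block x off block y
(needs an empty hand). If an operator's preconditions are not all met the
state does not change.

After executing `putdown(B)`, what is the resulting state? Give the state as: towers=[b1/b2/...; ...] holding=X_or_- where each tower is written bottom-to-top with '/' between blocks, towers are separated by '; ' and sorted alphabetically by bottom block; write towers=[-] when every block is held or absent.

before: towers=[A/C/F/E; D; G; H] holding=B
pre[putdown(B)]: holding(B) ok
all met → apply putdown(B)
after:  towers=[A/C/F/E; B; D; G; H] holding=-

towers=[A/C/F/E; B; D; G; H] holding=-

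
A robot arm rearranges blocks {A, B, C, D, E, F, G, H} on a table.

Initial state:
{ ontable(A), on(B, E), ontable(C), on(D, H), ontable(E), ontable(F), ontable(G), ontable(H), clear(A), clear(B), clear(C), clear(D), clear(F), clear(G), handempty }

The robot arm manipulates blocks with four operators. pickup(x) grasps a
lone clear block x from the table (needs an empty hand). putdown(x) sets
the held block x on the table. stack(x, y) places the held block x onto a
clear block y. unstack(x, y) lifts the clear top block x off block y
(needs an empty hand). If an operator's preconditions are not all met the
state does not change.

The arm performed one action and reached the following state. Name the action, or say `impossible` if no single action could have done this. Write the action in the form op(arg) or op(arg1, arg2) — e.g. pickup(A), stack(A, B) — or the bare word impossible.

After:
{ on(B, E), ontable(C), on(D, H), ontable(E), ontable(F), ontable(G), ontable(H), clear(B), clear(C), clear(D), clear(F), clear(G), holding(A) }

pickup(A)

target: towers=[C; E/B; F; G; H/D] holding=A
         pickup(G) → towers=[A; C; E/B; F; H/D] holding=G
         pickup(A) → towers=[C; E/B; F; G; H/D] holding=A  ← match
     unstack(B, E) → towers=[A; C; E; F; G; H/D] holding=B
         pickup(F) → towers=[A; C; E/B; G; H/D] holding=F
     unstack(D, H) → towers=[A; C; E/B; F; G; H] holding=D
         pickup(C) → towers=[A; E/B; F; G; H/D] holding=C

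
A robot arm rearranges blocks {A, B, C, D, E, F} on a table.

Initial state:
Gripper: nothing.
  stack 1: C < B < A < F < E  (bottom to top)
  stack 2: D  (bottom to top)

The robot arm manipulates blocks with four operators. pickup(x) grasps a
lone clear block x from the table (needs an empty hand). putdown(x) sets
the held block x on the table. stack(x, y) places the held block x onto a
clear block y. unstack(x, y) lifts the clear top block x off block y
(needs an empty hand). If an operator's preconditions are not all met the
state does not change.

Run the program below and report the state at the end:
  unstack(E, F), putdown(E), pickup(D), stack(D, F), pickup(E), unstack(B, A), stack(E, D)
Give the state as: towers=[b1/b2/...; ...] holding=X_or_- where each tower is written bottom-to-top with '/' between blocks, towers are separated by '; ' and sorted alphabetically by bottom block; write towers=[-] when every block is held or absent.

towers=[C/B/A/F/D/E] holding=-

step 1 (unstack(E, F)): towers=[C/B/A/F; D] holding=E
step 2 (putdown(E)): towers=[C/B/A/F; D; E] holding=-
step 3 (pickup(D)): towers=[C/B/A/F; E] holding=D
step 4 (stack(D, F)): towers=[C/B/A/F/D; E] holding=-
step 5 (pickup(E)): towers=[C/B/A/F/D] holding=E
step 6 (unstack(B, A)) [no-op]: towers=[C/B/A/F/D] holding=E
step 7 (stack(E, D)): towers=[C/B/A/F/D/E] holding=-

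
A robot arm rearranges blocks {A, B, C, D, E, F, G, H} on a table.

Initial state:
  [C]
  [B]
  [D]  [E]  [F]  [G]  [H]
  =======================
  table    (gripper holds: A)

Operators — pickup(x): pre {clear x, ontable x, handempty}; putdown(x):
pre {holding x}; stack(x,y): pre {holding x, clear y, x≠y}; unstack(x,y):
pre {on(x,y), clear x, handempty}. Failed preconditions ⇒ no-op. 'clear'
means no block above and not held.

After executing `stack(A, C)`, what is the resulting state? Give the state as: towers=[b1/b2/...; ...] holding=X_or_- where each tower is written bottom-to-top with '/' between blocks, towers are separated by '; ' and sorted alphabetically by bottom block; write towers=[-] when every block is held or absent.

towers=[D/B/C/A; E; F; G; H] holding=-

before: towers=[D/B/C; E; F; G; H] holding=A
pre[stack(A, C)]: holding(A) yes, clear(C) yes, A≠C yes
all met → apply stack(A, C)
after:  towers=[D/B/C/A; E; F; G; H] holding=-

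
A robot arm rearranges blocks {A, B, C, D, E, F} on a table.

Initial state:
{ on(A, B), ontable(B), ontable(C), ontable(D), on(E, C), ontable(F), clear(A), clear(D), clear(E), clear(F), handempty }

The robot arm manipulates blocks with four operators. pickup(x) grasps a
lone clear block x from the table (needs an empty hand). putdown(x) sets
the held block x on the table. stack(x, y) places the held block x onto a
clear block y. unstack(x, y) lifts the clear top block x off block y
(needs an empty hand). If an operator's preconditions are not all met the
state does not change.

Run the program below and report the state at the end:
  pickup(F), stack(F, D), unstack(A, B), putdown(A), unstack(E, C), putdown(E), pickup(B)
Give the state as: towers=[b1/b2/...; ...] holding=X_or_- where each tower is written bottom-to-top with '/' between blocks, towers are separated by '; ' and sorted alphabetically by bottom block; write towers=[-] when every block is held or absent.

step 1 (pickup(F)): towers=[B/A; C/E; D] holding=F
step 2 (stack(F, D)): towers=[B/A; C/E; D/F] holding=-
step 3 (unstack(A, B)): towers=[B; C/E; D/F] holding=A
step 4 (putdown(A)): towers=[A; B; C/E; D/F] holding=-
step 5 (unstack(E, C)): towers=[A; B; C; D/F] holding=E
step 6 (putdown(E)): towers=[A; B; C; D/F; E] holding=-
step 7 (pickup(B)): towers=[A; C; D/F; E] holding=B

towers=[A; C; D/F; E] holding=B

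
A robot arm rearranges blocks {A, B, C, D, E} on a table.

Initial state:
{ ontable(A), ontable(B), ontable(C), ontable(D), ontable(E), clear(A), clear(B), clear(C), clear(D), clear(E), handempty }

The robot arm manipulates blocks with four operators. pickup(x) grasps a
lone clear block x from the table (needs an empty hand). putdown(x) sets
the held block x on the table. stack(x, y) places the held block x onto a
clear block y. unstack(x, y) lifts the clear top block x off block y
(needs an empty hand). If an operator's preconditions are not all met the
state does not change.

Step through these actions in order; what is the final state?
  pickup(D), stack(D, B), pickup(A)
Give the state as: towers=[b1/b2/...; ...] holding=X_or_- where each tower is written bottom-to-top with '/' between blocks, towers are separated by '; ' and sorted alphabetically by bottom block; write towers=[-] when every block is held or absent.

towers=[B/D; C; E] holding=A

step 1 (pickup(D)): towers=[A; B; C; E] holding=D
step 2 (stack(D, B)): towers=[A; B/D; C; E] holding=-
step 3 (pickup(A)): towers=[B/D; C; E] holding=A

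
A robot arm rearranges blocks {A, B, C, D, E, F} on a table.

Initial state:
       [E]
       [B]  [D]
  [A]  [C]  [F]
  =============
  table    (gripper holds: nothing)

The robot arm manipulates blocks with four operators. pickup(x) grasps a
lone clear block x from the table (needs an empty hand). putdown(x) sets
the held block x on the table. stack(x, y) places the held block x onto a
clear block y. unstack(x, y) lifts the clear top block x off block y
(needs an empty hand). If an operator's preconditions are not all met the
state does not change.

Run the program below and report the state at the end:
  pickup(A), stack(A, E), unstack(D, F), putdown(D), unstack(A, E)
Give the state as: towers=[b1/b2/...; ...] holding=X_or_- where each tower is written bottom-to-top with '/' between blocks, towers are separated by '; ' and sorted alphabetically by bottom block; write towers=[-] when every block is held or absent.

towers=[C/B/E; D; F] holding=A

step 1 (pickup(A)): towers=[C/B/E; F/D] holding=A
step 2 (stack(A, E)): towers=[C/B/E/A; F/D] holding=-
step 3 (unstack(D, F)): towers=[C/B/E/A; F] holding=D
step 4 (putdown(D)): towers=[C/B/E/A; D; F] holding=-
step 5 (unstack(A, E)): towers=[C/B/E; D; F] holding=A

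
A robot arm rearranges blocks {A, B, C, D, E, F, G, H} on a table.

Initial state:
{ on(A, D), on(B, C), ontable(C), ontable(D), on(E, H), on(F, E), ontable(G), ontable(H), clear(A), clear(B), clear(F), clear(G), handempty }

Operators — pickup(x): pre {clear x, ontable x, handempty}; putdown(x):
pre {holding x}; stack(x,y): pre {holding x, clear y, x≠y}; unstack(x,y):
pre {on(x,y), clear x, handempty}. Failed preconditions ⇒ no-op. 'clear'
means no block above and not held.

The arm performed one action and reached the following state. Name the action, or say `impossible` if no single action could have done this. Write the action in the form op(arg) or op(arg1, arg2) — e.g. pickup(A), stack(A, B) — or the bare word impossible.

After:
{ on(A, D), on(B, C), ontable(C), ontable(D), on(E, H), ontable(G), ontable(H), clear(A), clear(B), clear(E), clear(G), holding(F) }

target: towers=[C/B; D/A; G; H/E] holding=F
         pickup(G) → towers=[C/B; D/A; H/E/F] holding=G
     unstack(A, D) → towers=[C/B; D; G; H/E/F] holding=A
     unstack(B, C) → towers=[C; D/A; G; H/E/F] holding=B
     unstack(F, E) → towers=[C/B; D/A; G; H/E] holding=F  ← match

unstack(F, E)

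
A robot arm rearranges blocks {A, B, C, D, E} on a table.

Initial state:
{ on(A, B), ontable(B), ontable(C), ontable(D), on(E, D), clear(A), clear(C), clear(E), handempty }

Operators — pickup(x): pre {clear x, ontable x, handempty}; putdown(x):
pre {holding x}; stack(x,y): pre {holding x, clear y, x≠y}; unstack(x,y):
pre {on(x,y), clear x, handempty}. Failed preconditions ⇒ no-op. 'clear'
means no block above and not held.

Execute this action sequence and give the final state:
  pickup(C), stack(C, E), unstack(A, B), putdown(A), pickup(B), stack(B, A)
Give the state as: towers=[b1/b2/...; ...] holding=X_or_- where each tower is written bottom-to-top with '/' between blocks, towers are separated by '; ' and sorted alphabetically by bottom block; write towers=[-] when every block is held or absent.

towers=[A/B; D/E/C] holding=-

step 1 (pickup(C)): towers=[B/A; D/E] holding=C
step 2 (stack(C, E)): towers=[B/A; D/E/C] holding=-
step 3 (unstack(A, B)): towers=[B; D/E/C] holding=A
step 4 (putdown(A)): towers=[A; B; D/E/C] holding=-
step 5 (pickup(B)): towers=[A; D/E/C] holding=B
step 6 (stack(B, A)): towers=[A/B; D/E/C] holding=-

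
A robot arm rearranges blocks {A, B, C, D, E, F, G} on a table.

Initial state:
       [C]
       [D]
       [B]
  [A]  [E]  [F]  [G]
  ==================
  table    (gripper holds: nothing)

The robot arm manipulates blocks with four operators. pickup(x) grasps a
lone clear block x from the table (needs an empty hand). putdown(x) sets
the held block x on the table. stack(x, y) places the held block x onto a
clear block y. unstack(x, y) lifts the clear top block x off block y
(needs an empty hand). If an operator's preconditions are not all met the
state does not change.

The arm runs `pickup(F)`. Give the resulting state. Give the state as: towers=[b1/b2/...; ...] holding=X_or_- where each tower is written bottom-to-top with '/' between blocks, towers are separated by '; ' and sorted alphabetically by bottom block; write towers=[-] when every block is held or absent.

towers=[A; E/B/D/C; G] holding=F

before: towers=[A; E/B/D/C; F; G] holding=-
pre[pickup(F)]: clear(F) ✓, ontable(F) ✓, handempty ✓
all met → apply pickup(F)
after:  towers=[A; E/B/D/C; G] holding=F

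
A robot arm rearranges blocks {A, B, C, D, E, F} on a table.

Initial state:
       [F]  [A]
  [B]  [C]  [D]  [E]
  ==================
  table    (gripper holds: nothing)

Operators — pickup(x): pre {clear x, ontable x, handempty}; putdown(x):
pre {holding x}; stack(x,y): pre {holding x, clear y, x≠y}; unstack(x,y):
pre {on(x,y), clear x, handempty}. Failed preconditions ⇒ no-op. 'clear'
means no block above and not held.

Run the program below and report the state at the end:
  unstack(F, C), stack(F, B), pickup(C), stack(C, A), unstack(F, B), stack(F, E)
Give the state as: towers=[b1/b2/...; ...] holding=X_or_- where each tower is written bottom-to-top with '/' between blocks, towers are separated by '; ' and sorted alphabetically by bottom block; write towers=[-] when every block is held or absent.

towers=[B; D/A/C; E/F] holding=-

step 1 (unstack(F, C)): towers=[B; C; D/A; E] holding=F
step 2 (stack(F, B)): towers=[B/F; C; D/A; E] holding=-
step 3 (pickup(C)): towers=[B/F; D/A; E] holding=C
step 4 (stack(C, A)): towers=[B/F; D/A/C; E] holding=-
step 5 (unstack(F, B)): towers=[B; D/A/C; E] holding=F
step 6 (stack(F, E)): towers=[B; D/A/C; E/F] holding=-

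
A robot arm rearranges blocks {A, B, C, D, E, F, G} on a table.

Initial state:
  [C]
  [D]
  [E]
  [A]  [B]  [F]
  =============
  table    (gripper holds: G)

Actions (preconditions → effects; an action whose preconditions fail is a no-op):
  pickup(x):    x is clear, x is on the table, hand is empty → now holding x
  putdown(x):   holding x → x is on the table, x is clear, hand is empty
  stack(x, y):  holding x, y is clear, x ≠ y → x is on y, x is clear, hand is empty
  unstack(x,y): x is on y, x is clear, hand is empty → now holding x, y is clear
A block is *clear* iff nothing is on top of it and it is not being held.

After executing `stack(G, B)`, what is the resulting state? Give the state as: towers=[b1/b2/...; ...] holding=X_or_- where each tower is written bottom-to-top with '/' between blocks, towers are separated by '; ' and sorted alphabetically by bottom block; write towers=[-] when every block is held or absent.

before: towers=[A/E/D/C; B; F] holding=G
pre[stack(G, B)]: holding(G) yes, clear(B) yes, G≠B yes
all met → apply stack(G, B)
after:  towers=[A/E/D/C; B/G; F] holding=-

towers=[A/E/D/C; B/G; F] holding=-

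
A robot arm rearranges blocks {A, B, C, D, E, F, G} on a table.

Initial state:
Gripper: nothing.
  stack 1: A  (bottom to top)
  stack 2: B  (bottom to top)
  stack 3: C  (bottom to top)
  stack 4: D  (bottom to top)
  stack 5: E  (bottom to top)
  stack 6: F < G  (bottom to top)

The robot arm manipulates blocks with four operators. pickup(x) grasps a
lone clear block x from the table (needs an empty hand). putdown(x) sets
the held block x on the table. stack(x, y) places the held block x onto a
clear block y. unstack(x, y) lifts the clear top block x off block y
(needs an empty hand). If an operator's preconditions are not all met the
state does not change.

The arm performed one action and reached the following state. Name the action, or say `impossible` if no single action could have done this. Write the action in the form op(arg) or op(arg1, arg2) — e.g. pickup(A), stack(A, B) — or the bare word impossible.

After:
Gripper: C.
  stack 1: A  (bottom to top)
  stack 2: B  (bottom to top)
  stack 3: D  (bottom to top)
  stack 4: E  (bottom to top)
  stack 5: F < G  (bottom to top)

pickup(C)

target: towers=[A; B; D; E; F/G] holding=C
         pickup(B) → towers=[A; C; D; E; F/G] holding=B
     unstack(G, F) → towers=[A; B; C; D; E; F] holding=G
         pickup(D) → towers=[A; B; C; E; F/G] holding=D
         pickup(A) → towers=[B; C; D; E; F/G] holding=A
         pickup(E) → towers=[A; B; C; D; F/G] holding=E
         pickup(C) → towers=[A; B; D; E; F/G] holding=C  ← match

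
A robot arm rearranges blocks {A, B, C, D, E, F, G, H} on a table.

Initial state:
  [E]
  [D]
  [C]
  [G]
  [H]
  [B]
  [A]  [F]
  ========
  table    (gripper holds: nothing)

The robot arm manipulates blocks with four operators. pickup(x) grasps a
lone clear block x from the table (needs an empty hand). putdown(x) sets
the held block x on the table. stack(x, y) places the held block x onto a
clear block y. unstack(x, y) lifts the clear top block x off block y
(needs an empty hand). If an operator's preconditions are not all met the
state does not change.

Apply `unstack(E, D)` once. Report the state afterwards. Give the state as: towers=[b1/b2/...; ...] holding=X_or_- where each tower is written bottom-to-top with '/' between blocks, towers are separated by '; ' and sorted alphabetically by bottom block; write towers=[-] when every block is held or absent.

before: towers=[A/B/H/G/C/D/E; F] holding=-
pre[unstack(E, D)]: on(E,D) ok, clear(E) ok, handempty ok
all met → apply unstack(E, D)
after:  towers=[A/B/H/G/C/D; F] holding=E

towers=[A/B/H/G/C/D; F] holding=E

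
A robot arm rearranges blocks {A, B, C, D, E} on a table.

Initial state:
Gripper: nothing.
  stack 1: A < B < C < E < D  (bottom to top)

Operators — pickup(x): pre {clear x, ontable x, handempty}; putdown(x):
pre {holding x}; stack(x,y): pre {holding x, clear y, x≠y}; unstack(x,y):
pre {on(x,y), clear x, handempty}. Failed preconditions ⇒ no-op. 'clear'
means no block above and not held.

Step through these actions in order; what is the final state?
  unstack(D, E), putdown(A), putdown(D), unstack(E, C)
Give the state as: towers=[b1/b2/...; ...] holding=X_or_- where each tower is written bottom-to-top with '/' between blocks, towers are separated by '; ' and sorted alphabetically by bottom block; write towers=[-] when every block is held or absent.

towers=[A/B/C; D] holding=E

step 1 (unstack(D, E)): towers=[A/B/C/E] holding=D
step 2 (putdown(A)) [no-op]: towers=[A/B/C/E] holding=D
step 3 (putdown(D)): towers=[A/B/C/E; D] holding=-
step 4 (unstack(E, C)): towers=[A/B/C; D] holding=E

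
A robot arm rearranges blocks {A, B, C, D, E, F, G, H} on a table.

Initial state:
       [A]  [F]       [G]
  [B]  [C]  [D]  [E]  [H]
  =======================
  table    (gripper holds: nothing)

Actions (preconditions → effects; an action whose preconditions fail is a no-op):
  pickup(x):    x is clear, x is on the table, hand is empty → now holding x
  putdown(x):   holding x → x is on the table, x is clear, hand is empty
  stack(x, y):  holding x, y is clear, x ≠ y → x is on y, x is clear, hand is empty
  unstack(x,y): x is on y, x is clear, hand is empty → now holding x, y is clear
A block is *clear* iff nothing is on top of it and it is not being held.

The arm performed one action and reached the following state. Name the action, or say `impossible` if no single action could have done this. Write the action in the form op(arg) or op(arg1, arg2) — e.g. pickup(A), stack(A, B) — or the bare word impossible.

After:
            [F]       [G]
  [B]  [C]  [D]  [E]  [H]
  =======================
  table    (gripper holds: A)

target: towers=[B; C; D/F; E; H/G] holding=A
     unstack(G, H) → towers=[B; C/A; D/F; E; H] holding=G
     unstack(A, C) → towers=[B; C; D/F; E; H/G] holding=A  ← match
         pickup(E) → towers=[B; C/A; D/F; H/G] holding=E
         pickup(B) → towers=[C/A; D/F; E; H/G] holding=B
     unstack(F, D) → towers=[B; C/A; D; E; H/G] holding=F

unstack(A, C)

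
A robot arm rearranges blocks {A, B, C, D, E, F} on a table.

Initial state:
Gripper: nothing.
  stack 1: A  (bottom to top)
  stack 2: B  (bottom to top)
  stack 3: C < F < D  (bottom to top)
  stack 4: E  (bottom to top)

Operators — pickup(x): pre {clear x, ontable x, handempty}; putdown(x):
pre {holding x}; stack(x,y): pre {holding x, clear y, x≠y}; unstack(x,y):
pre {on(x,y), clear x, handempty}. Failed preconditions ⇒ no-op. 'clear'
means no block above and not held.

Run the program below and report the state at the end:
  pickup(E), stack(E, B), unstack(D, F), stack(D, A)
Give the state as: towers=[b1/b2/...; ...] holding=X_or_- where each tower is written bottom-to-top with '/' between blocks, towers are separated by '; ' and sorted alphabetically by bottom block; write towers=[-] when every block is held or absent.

step 1 (pickup(E)): towers=[A; B; C/F/D] holding=E
step 2 (stack(E, B)): towers=[A; B/E; C/F/D] holding=-
step 3 (unstack(D, F)): towers=[A; B/E; C/F] holding=D
step 4 (stack(D, A)): towers=[A/D; B/E; C/F] holding=-

towers=[A/D; B/E; C/F] holding=-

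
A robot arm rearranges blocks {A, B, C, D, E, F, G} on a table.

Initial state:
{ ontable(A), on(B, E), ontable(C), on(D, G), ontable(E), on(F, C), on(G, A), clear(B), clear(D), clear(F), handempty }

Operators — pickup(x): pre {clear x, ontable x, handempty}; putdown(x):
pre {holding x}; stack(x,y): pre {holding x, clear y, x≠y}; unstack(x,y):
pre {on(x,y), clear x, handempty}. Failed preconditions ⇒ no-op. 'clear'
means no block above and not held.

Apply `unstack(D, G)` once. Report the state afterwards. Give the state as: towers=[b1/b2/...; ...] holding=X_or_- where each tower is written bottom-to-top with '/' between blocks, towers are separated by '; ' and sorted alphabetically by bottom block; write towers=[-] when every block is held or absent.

before: towers=[A/G/D; C/F; E/B] holding=-
pre[unstack(D, G)]: on(D,G) ✓, clear(D) ✓, handempty ✓
all met → apply unstack(D, G)
after:  towers=[A/G; C/F; E/B] holding=D

towers=[A/G; C/F; E/B] holding=D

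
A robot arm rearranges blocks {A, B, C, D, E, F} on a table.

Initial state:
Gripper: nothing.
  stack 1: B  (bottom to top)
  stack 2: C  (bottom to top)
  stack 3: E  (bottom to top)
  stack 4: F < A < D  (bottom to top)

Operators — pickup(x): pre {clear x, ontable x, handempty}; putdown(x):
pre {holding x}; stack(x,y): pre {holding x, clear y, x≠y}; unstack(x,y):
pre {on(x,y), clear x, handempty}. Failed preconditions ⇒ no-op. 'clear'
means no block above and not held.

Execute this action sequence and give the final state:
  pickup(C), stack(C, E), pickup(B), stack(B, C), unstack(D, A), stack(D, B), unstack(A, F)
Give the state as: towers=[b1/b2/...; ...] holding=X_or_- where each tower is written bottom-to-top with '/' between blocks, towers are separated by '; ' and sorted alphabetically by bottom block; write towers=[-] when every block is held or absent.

towers=[E/C/B/D; F] holding=A

step 1 (pickup(C)): towers=[B; E; F/A/D] holding=C
step 2 (stack(C, E)): towers=[B; E/C; F/A/D] holding=-
step 3 (pickup(B)): towers=[E/C; F/A/D] holding=B
step 4 (stack(B, C)): towers=[E/C/B; F/A/D] holding=-
step 5 (unstack(D, A)): towers=[E/C/B; F/A] holding=D
step 6 (stack(D, B)): towers=[E/C/B/D; F/A] holding=-
step 7 (unstack(A, F)): towers=[E/C/B/D; F] holding=A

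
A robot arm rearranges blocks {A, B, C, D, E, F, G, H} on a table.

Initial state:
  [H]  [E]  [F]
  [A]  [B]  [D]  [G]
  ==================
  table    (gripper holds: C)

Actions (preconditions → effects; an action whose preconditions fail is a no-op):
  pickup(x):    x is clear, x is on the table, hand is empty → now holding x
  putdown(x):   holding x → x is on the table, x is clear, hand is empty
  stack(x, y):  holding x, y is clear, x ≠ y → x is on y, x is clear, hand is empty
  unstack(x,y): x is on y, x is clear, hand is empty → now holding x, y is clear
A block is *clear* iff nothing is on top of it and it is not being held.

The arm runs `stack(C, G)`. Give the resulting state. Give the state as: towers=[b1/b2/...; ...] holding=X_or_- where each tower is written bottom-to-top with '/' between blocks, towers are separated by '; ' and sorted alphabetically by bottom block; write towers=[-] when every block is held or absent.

towers=[A/H; B/E; D/F; G/C] holding=-

before: towers=[A/H; B/E; D/F; G] holding=C
pre[stack(C, G)]: holding(C) ok, clear(G) ok, C≠G ok
all met → apply stack(C, G)
after:  towers=[A/H; B/E; D/F; G/C] holding=-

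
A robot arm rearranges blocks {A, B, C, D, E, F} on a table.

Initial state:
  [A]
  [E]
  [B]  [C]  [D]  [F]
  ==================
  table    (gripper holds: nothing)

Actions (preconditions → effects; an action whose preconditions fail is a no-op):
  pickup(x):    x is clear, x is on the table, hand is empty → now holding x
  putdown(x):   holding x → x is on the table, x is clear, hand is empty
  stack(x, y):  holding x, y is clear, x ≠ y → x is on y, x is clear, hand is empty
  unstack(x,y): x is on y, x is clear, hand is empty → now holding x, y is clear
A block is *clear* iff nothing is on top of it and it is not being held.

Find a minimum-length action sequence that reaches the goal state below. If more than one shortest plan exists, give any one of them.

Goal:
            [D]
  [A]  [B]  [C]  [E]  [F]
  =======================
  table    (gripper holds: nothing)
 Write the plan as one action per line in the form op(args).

pickup(D)
stack(D, C)
unstack(A, E)
putdown(A)
unstack(E, B)
putdown(E)

step 1 (pickup(D)): towers=[B/E/A; C; F] holding=D
step 2 (stack(D, C)): towers=[B/E/A; C/D; F] holding=-
step 3 (unstack(A, E)): towers=[B/E; C/D; F] holding=A
step 4 (putdown(A)): towers=[A; B/E; C/D; F] holding=-
step 5 (unstack(E, B)): towers=[A; B; C/D; F] holding=E
step 6 (putdown(E)): towers=[A; B; C/D; E; F] holding=-
goal check: towers=[A; B; C/D; E; F] holding=- — reached (length 6, optimal by BFS)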